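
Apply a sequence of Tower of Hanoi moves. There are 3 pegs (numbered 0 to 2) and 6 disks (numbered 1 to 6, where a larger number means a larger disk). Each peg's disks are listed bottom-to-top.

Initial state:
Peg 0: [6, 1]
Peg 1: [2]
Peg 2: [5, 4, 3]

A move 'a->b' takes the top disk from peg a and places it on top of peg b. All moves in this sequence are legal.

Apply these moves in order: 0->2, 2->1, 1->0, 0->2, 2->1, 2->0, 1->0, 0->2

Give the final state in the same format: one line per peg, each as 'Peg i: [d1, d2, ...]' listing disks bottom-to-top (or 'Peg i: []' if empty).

After move 1 (0->2):
Peg 0: [6]
Peg 1: [2]
Peg 2: [5, 4, 3, 1]

After move 2 (2->1):
Peg 0: [6]
Peg 1: [2, 1]
Peg 2: [5, 4, 3]

After move 3 (1->0):
Peg 0: [6, 1]
Peg 1: [2]
Peg 2: [5, 4, 3]

After move 4 (0->2):
Peg 0: [6]
Peg 1: [2]
Peg 2: [5, 4, 3, 1]

After move 5 (2->1):
Peg 0: [6]
Peg 1: [2, 1]
Peg 2: [5, 4, 3]

After move 6 (2->0):
Peg 0: [6, 3]
Peg 1: [2, 1]
Peg 2: [5, 4]

After move 7 (1->0):
Peg 0: [6, 3, 1]
Peg 1: [2]
Peg 2: [5, 4]

After move 8 (0->2):
Peg 0: [6, 3]
Peg 1: [2]
Peg 2: [5, 4, 1]

Answer: Peg 0: [6, 3]
Peg 1: [2]
Peg 2: [5, 4, 1]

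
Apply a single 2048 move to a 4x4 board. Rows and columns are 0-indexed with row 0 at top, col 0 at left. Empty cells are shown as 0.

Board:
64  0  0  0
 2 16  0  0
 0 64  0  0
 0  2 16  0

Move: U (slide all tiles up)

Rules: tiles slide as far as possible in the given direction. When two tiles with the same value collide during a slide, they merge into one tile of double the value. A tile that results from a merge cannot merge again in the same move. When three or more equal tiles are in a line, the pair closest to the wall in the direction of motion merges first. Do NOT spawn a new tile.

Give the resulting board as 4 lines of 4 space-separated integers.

Slide up:
col 0: [64, 2, 0, 0] -> [64, 2, 0, 0]
col 1: [0, 16, 64, 2] -> [16, 64, 2, 0]
col 2: [0, 0, 0, 16] -> [16, 0, 0, 0]
col 3: [0, 0, 0, 0] -> [0, 0, 0, 0]

Answer: 64 16 16  0
 2 64  0  0
 0  2  0  0
 0  0  0  0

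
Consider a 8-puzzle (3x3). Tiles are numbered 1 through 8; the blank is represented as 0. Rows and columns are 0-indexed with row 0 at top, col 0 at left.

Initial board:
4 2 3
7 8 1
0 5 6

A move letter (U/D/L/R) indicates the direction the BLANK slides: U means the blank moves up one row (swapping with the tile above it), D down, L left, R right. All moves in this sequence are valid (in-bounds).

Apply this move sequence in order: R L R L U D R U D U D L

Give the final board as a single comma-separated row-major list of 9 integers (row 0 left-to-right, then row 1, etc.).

Answer: 4, 2, 3, 7, 8, 1, 0, 5, 6

Derivation:
After move 1 (R):
4 2 3
7 8 1
5 0 6

After move 2 (L):
4 2 3
7 8 1
0 5 6

After move 3 (R):
4 2 3
7 8 1
5 0 6

After move 4 (L):
4 2 3
7 8 1
0 5 6

After move 5 (U):
4 2 3
0 8 1
7 5 6

After move 6 (D):
4 2 3
7 8 1
0 5 6

After move 7 (R):
4 2 3
7 8 1
5 0 6

After move 8 (U):
4 2 3
7 0 1
5 8 6

After move 9 (D):
4 2 3
7 8 1
5 0 6

After move 10 (U):
4 2 3
7 0 1
5 8 6

After move 11 (D):
4 2 3
7 8 1
5 0 6

After move 12 (L):
4 2 3
7 8 1
0 5 6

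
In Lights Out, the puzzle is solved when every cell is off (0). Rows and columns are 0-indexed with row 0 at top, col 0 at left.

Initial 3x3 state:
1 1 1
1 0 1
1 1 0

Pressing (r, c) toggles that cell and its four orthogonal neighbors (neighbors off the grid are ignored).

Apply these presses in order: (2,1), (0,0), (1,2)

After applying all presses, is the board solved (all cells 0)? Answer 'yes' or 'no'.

After press 1 at (2,1):
1 1 1
1 1 1
0 0 1

After press 2 at (0,0):
0 0 1
0 1 1
0 0 1

After press 3 at (1,2):
0 0 0
0 0 0
0 0 0

Lights still on: 0

Answer: yes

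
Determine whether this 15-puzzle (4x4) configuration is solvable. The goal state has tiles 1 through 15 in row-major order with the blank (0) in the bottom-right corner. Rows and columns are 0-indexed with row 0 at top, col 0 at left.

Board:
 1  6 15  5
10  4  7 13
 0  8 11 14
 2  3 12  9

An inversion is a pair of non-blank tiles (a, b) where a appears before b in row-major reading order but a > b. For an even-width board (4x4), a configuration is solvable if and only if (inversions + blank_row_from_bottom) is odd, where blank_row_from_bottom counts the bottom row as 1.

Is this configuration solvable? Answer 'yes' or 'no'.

Inversions: 45
Blank is in row 2 (0-indexed from top), which is row 2 counting from the bottom (bottom = 1).
45 + 2 = 47, which is odd, so the puzzle is solvable.

Answer: yes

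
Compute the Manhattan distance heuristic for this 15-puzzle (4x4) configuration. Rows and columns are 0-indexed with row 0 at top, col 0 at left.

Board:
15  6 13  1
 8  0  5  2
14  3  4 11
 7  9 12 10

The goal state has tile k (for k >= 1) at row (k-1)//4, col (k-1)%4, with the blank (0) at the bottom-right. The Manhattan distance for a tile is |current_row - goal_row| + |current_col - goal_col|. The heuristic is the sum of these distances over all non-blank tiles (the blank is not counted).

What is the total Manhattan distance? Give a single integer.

Tile 15: at (0,0), goal (3,2), distance |0-3|+|0-2| = 5
Tile 6: at (0,1), goal (1,1), distance |0-1|+|1-1| = 1
Tile 13: at (0,2), goal (3,0), distance |0-3|+|2-0| = 5
Tile 1: at (0,3), goal (0,0), distance |0-0|+|3-0| = 3
Tile 8: at (1,0), goal (1,3), distance |1-1|+|0-3| = 3
Tile 5: at (1,2), goal (1,0), distance |1-1|+|2-0| = 2
Tile 2: at (1,3), goal (0,1), distance |1-0|+|3-1| = 3
Tile 14: at (2,0), goal (3,1), distance |2-3|+|0-1| = 2
Tile 3: at (2,1), goal (0,2), distance |2-0|+|1-2| = 3
Tile 4: at (2,2), goal (0,3), distance |2-0|+|2-3| = 3
Tile 11: at (2,3), goal (2,2), distance |2-2|+|3-2| = 1
Tile 7: at (3,0), goal (1,2), distance |3-1|+|0-2| = 4
Tile 9: at (3,1), goal (2,0), distance |3-2|+|1-0| = 2
Tile 12: at (3,2), goal (2,3), distance |3-2|+|2-3| = 2
Tile 10: at (3,3), goal (2,1), distance |3-2|+|3-1| = 3
Sum: 5 + 1 + 5 + 3 + 3 + 2 + 3 + 2 + 3 + 3 + 1 + 4 + 2 + 2 + 3 = 42

Answer: 42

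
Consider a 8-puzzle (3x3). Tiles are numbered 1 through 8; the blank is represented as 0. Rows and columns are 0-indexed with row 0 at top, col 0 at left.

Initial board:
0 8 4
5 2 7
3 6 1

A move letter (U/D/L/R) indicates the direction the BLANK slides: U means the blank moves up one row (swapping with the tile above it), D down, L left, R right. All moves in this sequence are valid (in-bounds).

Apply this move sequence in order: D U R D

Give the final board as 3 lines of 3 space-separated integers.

Answer: 8 2 4
5 0 7
3 6 1

Derivation:
After move 1 (D):
5 8 4
0 2 7
3 6 1

After move 2 (U):
0 8 4
5 2 7
3 6 1

After move 3 (R):
8 0 4
5 2 7
3 6 1

After move 4 (D):
8 2 4
5 0 7
3 6 1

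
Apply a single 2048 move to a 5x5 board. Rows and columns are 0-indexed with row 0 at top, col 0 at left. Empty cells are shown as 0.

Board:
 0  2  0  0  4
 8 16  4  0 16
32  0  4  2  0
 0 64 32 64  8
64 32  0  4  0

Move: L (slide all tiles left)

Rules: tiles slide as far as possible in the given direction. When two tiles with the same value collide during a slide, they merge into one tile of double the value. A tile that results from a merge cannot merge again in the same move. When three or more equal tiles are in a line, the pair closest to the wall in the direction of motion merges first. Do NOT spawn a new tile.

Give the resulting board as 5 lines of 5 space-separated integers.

Slide left:
row 0: [0, 2, 0, 0, 4] -> [2, 4, 0, 0, 0]
row 1: [8, 16, 4, 0, 16] -> [8, 16, 4, 16, 0]
row 2: [32, 0, 4, 2, 0] -> [32, 4, 2, 0, 0]
row 3: [0, 64, 32, 64, 8] -> [64, 32, 64, 8, 0]
row 4: [64, 32, 0, 4, 0] -> [64, 32, 4, 0, 0]

Answer:  2  4  0  0  0
 8 16  4 16  0
32  4  2  0  0
64 32 64  8  0
64 32  4  0  0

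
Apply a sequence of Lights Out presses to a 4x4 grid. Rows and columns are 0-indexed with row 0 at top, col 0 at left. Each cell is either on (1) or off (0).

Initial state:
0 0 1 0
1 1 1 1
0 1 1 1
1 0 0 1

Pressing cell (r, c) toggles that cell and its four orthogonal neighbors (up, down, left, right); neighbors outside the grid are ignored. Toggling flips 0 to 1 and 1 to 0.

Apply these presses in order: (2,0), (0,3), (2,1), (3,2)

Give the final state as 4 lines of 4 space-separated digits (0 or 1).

After press 1 at (2,0):
0 0 1 0
0 1 1 1
1 0 1 1
0 0 0 1

After press 2 at (0,3):
0 0 0 1
0 1 1 0
1 0 1 1
0 0 0 1

After press 3 at (2,1):
0 0 0 1
0 0 1 0
0 1 0 1
0 1 0 1

After press 4 at (3,2):
0 0 0 1
0 0 1 0
0 1 1 1
0 0 1 0

Answer: 0 0 0 1
0 0 1 0
0 1 1 1
0 0 1 0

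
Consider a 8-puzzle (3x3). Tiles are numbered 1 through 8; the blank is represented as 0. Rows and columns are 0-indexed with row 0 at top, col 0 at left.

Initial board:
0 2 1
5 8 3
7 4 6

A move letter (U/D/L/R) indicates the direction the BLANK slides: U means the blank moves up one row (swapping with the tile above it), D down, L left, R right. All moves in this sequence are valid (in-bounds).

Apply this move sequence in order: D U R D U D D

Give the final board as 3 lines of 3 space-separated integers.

Answer: 2 8 1
5 4 3
7 0 6

Derivation:
After move 1 (D):
5 2 1
0 8 3
7 4 6

After move 2 (U):
0 2 1
5 8 3
7 4 6

After move 3 (R):
2 0 1
5 8 3
7 4 6

After move 4 (D):
2 8 1
5 0 3
7 4 6

After move 5 (U):
2 0 1
5 8 3
7 4 6

After move 6 (D):
2 8 1
5 0 3
7 4 6

After move 7 (D):
2 8 1
5 4 3
7 0 6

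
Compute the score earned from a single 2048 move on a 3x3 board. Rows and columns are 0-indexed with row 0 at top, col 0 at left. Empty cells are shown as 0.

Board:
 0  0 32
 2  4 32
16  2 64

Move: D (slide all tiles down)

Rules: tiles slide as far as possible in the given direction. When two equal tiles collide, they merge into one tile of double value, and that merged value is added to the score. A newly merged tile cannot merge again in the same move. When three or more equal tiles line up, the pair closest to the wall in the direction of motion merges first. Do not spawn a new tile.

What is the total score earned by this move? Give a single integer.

Answer: 64

Derivation:
Slide down:
col 0: [0, 2, 16] -> [0, 2, 16]  score +0 (running 0)
col 1: [0, 4, 2] -> [0, 4, 2]  score +0 (running 0)
col 2: [32, 32, 64] -> [0, 64, 64]  score +64 (running 64)
Board after move:
 0  0  0
 2  4 64
16  2 64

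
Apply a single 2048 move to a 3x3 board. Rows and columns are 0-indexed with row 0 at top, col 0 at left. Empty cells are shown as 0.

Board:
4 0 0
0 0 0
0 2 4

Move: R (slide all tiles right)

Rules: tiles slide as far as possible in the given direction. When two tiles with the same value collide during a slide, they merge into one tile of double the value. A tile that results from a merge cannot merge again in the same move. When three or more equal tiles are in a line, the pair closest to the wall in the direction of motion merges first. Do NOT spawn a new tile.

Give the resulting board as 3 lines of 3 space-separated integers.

Slide right:
row 0: [4, 0, 0] -> [0, 0, 4]
row 1: [0, 0, 0] -> [0, 0, 0]
row 2: [0, 2, 4] -> [0, 2, 4]

Answer: 0 0 4
0 0 0
0 2 4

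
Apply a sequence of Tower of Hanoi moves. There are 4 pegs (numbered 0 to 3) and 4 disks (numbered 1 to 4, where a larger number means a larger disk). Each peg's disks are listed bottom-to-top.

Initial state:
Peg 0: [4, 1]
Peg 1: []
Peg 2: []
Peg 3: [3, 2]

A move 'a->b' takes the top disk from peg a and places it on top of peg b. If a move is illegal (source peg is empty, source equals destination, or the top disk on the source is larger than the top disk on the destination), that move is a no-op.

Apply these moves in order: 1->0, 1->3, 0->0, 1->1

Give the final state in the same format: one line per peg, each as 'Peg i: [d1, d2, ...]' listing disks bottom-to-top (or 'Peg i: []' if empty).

After move 1 (1->0):
Peg 0: [4, 1]
Peg 1: []
Peg 2: []
Peg 3: [3, 2]

After move 2 (1->3):
Peg 0: [4, 1]
Peg 1: []
Peg 2: []
Peg 3: [3, 2]

After move 3 (0->0):
Peg 0: [4, 1]
Peg 1: []
Peg 2: []
Peg 3: [3, 2]

After move 4 (1->1):
Peg 0: [4, 1]
Peg 1: []
Peg 2: []
Peg 3: [3, 2]

Answer: Peg 0: [4, 1]
Peg 1: []
Peg 2: []
Peg 3: [3, 2]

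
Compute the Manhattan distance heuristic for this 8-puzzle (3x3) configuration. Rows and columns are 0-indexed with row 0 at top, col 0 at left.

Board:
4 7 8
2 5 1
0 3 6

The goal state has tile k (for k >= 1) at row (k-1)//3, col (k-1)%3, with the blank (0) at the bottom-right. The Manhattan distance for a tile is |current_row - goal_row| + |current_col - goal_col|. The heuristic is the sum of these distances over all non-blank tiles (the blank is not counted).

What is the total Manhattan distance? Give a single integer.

Answer: 16

Derivation:
Tile 4: (0,0)->(1,0) = 1
Tile 7: (0,1)->(2,0) = 3
Tile 8: (0,2)->(2,1) = 3
Tile 2: (1,0)->(0,1) = 2
Tile 5: (1,1)->(1,1) = 0
Tile 1: (1,2)->(0,0) = 3
Tile 3: (2,1)->(0,2) = 3
Tile 6: (2,2)->(1,2) = 1
Sum: 1 + 3 + 3 + 2 + 0 + 3 + 3 + 1 = 16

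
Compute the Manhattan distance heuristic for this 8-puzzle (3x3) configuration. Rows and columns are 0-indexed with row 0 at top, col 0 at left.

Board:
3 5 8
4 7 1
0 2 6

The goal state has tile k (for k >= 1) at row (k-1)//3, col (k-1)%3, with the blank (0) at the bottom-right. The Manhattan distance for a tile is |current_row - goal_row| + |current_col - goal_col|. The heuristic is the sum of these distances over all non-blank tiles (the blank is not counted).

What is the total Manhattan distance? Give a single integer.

Tile 3: (0,0)->(0,2) = 2
Tile 5: (0,1)->(1,1) = 1
Tile 8: (0,2)->(2,1) = 3
Tile 4: (1,0)->(1,0) = 0
Tile 7: (1,1)->(2,0) = 2
Tile 1: (1,2)->(0,0) = 3
Tile 2: (2,1)->(0,1) = 2
Tile 6: (2,2)->(1,2) = 1
Sum: 2 + 1 + 3 + 0 + 2 + 3 + 2 + 1 = 14

Answer: 14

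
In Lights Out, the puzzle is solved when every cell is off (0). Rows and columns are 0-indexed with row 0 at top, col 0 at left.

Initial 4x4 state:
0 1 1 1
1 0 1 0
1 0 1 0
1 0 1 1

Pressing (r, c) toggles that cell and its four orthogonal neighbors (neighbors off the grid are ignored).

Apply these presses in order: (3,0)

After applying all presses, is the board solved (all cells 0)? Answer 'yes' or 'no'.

Answer: no

Derivation:
After press 1 at (3,0):
0 1 1 1
1 0 1 0
0 0 1 0
0 1 1 1

Lights still on: 9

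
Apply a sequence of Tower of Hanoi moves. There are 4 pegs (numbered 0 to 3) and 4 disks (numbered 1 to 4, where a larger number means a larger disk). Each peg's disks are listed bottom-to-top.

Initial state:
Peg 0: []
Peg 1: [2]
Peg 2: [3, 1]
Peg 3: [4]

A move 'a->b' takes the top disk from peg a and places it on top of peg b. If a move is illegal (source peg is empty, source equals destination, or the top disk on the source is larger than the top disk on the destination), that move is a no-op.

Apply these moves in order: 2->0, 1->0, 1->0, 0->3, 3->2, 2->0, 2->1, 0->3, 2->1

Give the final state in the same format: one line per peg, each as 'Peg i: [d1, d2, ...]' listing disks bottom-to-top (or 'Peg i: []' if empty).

Answer: Peg 0: []
Peg 1: [2]
Peg 2: [3]
Peg 3: [4, 1]

Derivation:
After move 1 (2->0):
Peg 0: [1]
Peg 1: [2]
Peg 2: [3]
Peg 3: [4]

After move 2 (1->0):
Peg 0: [1]
Peg 1: [2]
Peg 2: [3]
Peg 3: [4]

After move 3 (1->0):
Peg 0: [1]
Peg 1: [2]
Peg 2: [3]
Peg 3: [4]

After move 4 (0->3):
Peg 0: []
Peg 1: [2]
Peg 2: [3]
Peg 3: [4, 1]

After move 5 (3->2):
Peg 0: []
Peg 1: [2]
Peg 2: [3, 1]
Peg 3: [4]

After move 6 (2->0):
Peg 0: [1]
Peg 1: [2]
Peg 2: [3]
Peg 3: [4]

After move 7 (2->1):
Peg 0: [1]
Peg 1: [2]
Peg 2: [3]
Peg 3: [4]

After move 8 (0->3):
Peg 0: []
Peg 1: [2]
Peg 2: [3]
Peg 3: [4, 1]

After move 9 (2->1):
Peg 0: []
Peg 1: [2]
Peg 2: [3]
Peg 3: [4, 1]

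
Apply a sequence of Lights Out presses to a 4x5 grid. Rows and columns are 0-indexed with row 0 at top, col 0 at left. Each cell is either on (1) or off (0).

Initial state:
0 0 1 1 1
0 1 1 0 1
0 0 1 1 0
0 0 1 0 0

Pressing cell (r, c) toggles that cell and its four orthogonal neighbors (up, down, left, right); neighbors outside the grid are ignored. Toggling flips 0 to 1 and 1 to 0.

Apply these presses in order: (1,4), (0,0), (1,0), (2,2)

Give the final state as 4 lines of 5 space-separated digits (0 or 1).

After press 1 at (1,4):
0 0 1 1 0
0 1 1 1 0
0 0 1 1 1
0 0 1 0 0

After press 2 at (0,0):
1 1 1 1 0
1 1 1 1 0
0 0 1 1 1
0 0 1 0 0

After press 3 at (1,0):
0 1 1 1 0
0 0 1 1 0
1 0 1 1 1
0 0 1 0 0

After press 4 at (2,2):
0 1 1 1 0
0 0 0 1 0
1 1 0 0 1
0 0 0 0 0

Answer: 0 1 1 1 0
0 0 0 1 0
1 1 0 0 1
0 0 0 0 0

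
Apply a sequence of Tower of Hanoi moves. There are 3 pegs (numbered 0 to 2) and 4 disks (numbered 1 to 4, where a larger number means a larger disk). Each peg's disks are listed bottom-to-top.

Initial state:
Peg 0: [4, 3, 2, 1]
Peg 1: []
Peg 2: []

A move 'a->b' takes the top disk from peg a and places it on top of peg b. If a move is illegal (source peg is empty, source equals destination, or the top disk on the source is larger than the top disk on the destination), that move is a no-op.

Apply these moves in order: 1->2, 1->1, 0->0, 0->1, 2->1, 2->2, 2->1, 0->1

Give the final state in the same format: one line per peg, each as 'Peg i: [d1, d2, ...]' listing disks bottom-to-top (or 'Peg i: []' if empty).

After move 1 (1->2):
Peg 0: [4, 3, 2, 1]
Peg 1: []
Peg 2: []

After move 2 (1->1):
Peg 0: [4, 3, 2, 1]
Peg 1: []
Peg 2: []

After move 3 (0->0):
Peg 0: [4, 3, 2, 1]
Peg 1: []
Peg 2: []

After move 4 (0->1):
Peg 0: [4, 3, 2]
Peg 1: [1]
Peg 2: []

After move 5 (2->1):
Peg 0: [4, 3, 2]
Peg 1: [1]
Peg 2: []

After move 6 (2->2):
Peg 0: [4, 3, 2]
Peg 1: [1]
Peg 2: []

After move 7 (2->1):
Peg 0: [4, 3, 2]
Peg 1: [1]
Peg 2: []

After move 8 (0->1):
Peg 0: [4, 3, 2]
Peg 1: [1]
Peg 2: []

Answer: Peg 0: [4, 3, 2]
Peg 1: [1]
Peg 2: []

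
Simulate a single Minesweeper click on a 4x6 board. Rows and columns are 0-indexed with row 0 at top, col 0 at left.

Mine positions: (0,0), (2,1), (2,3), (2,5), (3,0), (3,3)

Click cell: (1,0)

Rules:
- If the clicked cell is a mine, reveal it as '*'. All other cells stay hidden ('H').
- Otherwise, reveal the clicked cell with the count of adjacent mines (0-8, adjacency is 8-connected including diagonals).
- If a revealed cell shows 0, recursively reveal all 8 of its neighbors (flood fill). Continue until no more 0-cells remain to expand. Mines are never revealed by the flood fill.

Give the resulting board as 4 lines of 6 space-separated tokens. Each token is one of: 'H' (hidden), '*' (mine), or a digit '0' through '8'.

H H H H H H
2 H H H H H
H H H H H H
H H H H H H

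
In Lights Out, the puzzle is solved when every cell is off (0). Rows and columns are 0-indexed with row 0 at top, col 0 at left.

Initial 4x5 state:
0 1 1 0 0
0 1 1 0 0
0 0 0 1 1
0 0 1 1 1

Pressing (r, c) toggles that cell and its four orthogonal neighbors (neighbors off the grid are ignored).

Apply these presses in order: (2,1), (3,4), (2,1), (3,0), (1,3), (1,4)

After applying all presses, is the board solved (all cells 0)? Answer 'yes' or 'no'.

Answer: no

Derivation:
After press 1 at (2,1):
0 1 1 0 0
0 0 1 0 0
1 1 1 1 1
0 1 1 1 1

After press 2 at (3,4):
0 1 1 0 0
0 0 1 0 0
1 1 1 1 0
0 1 1 0 0

After press 3 at (2,1):
0 1 1 0 0
0 1 1 0 0
0 0 0 1 0
0 0 1 0 0

After press 4 at (3,0):
0 1 1 0 0
0 1 1 0 0
1 0 0 1 0
1 1 1 0 0

After press 5 at (1,3):
0 1 1 1 0
0 1 0 1 1
1 0 0 0 0
1 1 1 0 0

After press 6 at (1,4):
0 1 1 1 1
0 1 0 0 0
1 0 0 0 1
1 1 1 0 0

Lights still on: 10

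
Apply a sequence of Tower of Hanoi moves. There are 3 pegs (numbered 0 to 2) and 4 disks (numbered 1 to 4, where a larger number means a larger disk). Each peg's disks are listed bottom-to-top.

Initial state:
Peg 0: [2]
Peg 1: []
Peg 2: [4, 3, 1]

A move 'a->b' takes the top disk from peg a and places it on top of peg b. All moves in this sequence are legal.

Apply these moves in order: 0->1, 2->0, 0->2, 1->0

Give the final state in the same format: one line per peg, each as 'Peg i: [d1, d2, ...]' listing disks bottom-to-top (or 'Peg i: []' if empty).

Answer: Peg 0: [2]
Peg 1: []
Peg 2: [4, 3, 1]

Derivation:
After move 1 (0->1):
Peg 0: []
Peg 1: [2]
Peg 2: [4, 3, 1]

After move 2 (2->0):
Peg 0: [1]
Peg 1: [2]
Peg 2: [4, 3]

After move 3 (0->2):
Peg 0: []
Peg 1: [2]
Peg 2: [4, 3, 1]

After move 4 (1->0):
Peg 0: [2]
Peg 1: []
Peg 2: [4, 3, 1]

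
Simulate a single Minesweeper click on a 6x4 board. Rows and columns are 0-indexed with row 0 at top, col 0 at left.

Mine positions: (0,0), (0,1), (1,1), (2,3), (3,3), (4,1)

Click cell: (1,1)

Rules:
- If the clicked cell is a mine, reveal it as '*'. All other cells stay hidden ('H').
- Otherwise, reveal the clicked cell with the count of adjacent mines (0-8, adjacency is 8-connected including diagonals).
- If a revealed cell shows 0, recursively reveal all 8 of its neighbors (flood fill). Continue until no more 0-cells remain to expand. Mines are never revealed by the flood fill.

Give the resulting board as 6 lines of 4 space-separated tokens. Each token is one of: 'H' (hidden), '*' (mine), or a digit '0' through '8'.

H H H H
H * H H
H H H H
H H H H
H H H H
H H H H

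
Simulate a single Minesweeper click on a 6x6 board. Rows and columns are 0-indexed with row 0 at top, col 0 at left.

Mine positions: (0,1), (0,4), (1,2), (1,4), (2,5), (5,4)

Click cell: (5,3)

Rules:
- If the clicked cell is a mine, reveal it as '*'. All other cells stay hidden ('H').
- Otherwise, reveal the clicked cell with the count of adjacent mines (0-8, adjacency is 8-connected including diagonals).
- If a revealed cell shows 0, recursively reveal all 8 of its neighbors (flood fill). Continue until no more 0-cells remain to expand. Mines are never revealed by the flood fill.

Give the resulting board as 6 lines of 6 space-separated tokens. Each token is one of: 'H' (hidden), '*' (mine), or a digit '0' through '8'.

H H H H H H
H H H H H H
H H H H H H
H H H H H H
H H H H H H
H H H 1 H H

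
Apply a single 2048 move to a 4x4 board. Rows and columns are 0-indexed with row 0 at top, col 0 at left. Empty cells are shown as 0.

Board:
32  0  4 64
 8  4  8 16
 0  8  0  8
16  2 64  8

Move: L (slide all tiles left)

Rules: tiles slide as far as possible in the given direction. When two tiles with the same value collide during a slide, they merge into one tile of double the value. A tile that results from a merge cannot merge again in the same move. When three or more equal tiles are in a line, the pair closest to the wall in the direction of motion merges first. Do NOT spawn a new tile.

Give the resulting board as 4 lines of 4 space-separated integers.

Slide left:
row 0: [32, 0, 4, 64] -> [32, 4, 64, 0]
row 1: [8, 4, 8, 16] -> [8, 4, 8, 16]
row 2: [0, 8, 0, 8] -> [16, 0, 0, 0]
row 3: [16, 2, 64, 8] -> [16, 2, 64, 8]

Answer: 32  4 64  0
 8  4  8 16
16  0  0  0
16  2 64  8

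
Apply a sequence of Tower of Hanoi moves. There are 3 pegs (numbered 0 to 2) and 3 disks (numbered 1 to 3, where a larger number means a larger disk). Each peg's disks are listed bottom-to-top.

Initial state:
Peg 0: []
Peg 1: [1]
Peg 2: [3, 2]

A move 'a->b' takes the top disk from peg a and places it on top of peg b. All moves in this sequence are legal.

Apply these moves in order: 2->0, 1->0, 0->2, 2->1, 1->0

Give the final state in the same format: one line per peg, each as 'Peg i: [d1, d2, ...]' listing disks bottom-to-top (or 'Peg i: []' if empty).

After move 1 (2->0):
Peg 0: [2]
Peg 1: [1]
Peg 2: [3]

After move 2 (1->0):
Peg 0: [2, 1]
Peg 1: []
Peg 2: [3]

After move 3 (0->2):
Peg 0: [2]
Peg 1: []
Peg 2: [3, 1]

After move 4 (2->1):
Peg 0: [2]
Peg 1: [1]
Peg 2: [3]

After move 5 (1->0):
Peg 0: [2, 1]
Peg 1: []
Peg 2: [3]

Answer: Peg 0: [2, 1]
Peg 1: []
Peg 2: [3]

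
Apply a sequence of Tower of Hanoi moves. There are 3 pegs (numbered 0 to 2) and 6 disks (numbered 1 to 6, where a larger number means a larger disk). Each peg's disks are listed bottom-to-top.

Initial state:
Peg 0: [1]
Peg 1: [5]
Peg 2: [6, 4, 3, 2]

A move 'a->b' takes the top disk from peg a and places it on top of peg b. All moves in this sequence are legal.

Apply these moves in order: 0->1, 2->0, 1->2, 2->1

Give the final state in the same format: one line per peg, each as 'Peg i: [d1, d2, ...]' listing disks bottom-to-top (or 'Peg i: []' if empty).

After move 1 (0->1):
Peg 0: []
Peg 1: [5, 1]
Peg 2: [6, 4, 3, 2]

After move 2 (2->0):
Peg 0: [2]
Peg 1: [5, 1]
Peg 2: [6, 4, 3]

After move 3 (1->2):
Peg 0: [2]
Peg 1: [5]
Peg 2: [6, 4, 3, 1]

After move 4 (2->1):
Peg 0: [2]
Peg 1: [5, 1]
Peg 2: [6, 4, 3]

Answer: Peg 0: [2]
Peg 1: [5, 1]
Peg 2: [6, 4, 3]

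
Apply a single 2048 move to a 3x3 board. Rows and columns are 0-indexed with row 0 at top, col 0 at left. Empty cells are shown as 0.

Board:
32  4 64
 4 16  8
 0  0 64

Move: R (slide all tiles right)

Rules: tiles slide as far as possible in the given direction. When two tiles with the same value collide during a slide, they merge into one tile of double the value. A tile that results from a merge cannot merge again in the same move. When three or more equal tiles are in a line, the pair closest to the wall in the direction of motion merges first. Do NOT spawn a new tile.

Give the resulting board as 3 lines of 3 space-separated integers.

Answer: 32  4 64
 4 16  8
 0  0 64

Derivation:
Slide right:
row 0: [32, 4, 64] -> [32, 4, 64]
row 1: [4, 16, 8] -> [4, 16, 8]
row 2: [0, 0, 64] -> [0, 0, 64]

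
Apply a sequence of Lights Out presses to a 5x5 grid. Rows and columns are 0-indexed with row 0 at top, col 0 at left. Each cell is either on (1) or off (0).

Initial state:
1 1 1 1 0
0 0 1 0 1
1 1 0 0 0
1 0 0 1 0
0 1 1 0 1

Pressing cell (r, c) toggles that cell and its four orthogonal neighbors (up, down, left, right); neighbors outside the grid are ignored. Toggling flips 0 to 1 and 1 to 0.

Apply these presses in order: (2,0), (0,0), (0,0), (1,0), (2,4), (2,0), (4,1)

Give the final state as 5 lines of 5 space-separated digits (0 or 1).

After press 1 at (2,0):
1 1 1 1 0
1 0 1 0 1
0 0 0 0 0
0 0 0 1 0
0 1 1 0 1

After press 2 at (0,0):
0 0 1 1 0
0 0 1 0 1
0 0 0 0 0
0 0 0 1 0
0 1 1 0 1

After press 3 at (0,0):
1 1 1 1 0
1 0 1 0 1
0 0 0 0 0
0 0 0 1 0
0 1 1 0 1

After press 4 at (1,0):
0 1 1 1 0
0 1 1 0 1
1 0 0 0 0
0 0 0 1 0
0 1 1 0 1

After press 5 at (2,4):
0 1 1 1 0
0 1 1 0 0
1 0 0 1 1
0 0 0 1 1
0 1 1 0 1

After press 6 at (2,0):
0 1 1 1 0
1 1 1 0 0
0 1 0 1 1
1 0 0 1 1
0 1 1 0 1

After press 7 at (4,1):
0 1 1 1 0
1 1 1 0 0
0 1 0 1 1
1 1 0 1 1
1 0 0 0 1

Answer: 0 1 1 1 0
1 1 1 0 0
0 1 0 1 1
1 1 0 1 1
1 0 0 0 1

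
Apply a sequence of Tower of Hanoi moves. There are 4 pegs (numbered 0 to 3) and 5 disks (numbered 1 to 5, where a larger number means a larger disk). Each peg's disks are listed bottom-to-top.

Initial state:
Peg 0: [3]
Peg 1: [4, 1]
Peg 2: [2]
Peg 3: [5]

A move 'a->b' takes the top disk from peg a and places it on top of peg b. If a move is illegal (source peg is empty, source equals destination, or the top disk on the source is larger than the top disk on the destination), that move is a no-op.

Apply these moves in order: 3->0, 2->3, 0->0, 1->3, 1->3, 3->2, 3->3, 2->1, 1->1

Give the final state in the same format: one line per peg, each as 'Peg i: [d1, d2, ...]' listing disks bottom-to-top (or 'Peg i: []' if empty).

Answer: Peg 0: [3]
Peg 1: [4, 1]
Peg 2: []
Peg 3: [5, 2]

Derivation:
After move 1 (3->0):
Peg 0: [3]
Peg 1: [4, 1]
Peg 2: [2]
Peg 3: [5]

After move 2 (2->3):
Peg 0: [3]
Peg 1: [4, 1]
Peg 2: []
Peg 3: [5, 2]

After move 3 (0->0):
Peg 0: [3]
Peg 1: [4, 1]
Peg 2: []
Peg 3: [5, 2]

After move 4 (1->3):
Peg 0: [3]
Peg 1: [4]
Peg 2: []
Peg 3: [5, 2, 1]

After move 5 (1->3):
Peg 0: [3]
Peg 1: [4]
Peg 2: []
Peg 3: [5, 2, 1]

After move 6 (3->2):
Peg 0: [3]
Peg 1: [4]
Peg 2: [1]
Peg 3: [5, 2]

After move 7 (3->3):
Peg 0: [3]
Peg 1: [4]
Peg 2: [1]
Peg 3: [5, 2]

After move 8 (2->1):
Peg 0: [3]
Peg 1: [4, 1]
Peg 2: []
Peg 3: [5, 2]

After move 9 (1->1):
Peg 0: [3]
Peg 1: [4, 1]
Peg 2: []
Peg 3: [5, 2]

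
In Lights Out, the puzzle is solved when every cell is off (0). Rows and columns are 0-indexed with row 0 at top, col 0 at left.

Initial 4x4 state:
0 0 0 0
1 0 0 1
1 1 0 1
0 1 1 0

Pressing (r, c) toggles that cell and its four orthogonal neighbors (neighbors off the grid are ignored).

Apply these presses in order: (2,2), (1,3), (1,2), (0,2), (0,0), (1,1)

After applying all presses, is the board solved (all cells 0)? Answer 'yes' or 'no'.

After press 1 at (2,2):
0 0 0 0
1 0 1 1
1 0 1 0
0 1 0 0

After press 2 at (1,3):
0 0 0 1
1 0 0 0
1 0 1 1
0 1 0 0

After press 3 at (1,2):
0 0 1 1
1 1 1 1
1 0 0 1
0 1 0 0

After press 4 at (0,2):
0 1 0 0
1 1 0 1
1 0 0 1
0 1 0 0

After press 5 at (0,0):
1 0 0 0
0 1 0 1
1 0 0 1
0 1 0 0

After press 6 at (1,1):
1 1 0 0
1 0 1 1
1 1 0 1
0 1 0 0

Lights still on: 9

Answer: no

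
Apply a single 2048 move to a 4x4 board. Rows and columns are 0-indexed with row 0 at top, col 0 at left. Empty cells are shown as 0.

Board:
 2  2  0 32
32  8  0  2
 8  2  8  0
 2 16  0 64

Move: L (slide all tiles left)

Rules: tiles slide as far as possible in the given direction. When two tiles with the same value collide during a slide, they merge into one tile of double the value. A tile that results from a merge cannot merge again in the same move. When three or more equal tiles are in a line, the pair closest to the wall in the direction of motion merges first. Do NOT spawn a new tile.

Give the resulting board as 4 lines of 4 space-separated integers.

Slide left:
row 0: [2, 2, 0, 32] -> [4, 32, 0, 0]
row 1: [32, 8, 0, 2] -> [32, 8, 2, 0]
row 2: [8, 2, 8, 0] -> [8, 2, 8, 0]
row 3: [2, 16, 0, 64] -> [2, 16, 64, 0]

Answer:  4 32  0  0
32  8  2  0
 8  2  8  0
 2 16 64  0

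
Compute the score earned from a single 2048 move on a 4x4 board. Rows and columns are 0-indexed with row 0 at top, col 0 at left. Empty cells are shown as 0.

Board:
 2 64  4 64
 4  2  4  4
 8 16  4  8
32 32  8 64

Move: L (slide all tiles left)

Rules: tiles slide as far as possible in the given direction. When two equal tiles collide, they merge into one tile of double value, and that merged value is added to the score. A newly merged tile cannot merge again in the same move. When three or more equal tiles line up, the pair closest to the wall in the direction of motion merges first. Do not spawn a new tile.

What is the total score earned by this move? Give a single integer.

Slide left:
row 0: [2, 64, 4, 64] -> [2, 64, 4, 64]  score +0 (running 0)
row 1: [4, 2, 4, 4] -> [4, 2, 8, 0]  score +8 (running 8)
row 2: [8, 16, 4, 8] -> [8, 16, 4, 8]  score +0 (running 8)
row 3: [32, 32, 8, 64] -> [64, 8, 64, 0]  score +64 (running 72)
Board after move:
 2 64  4 64
 4  2  8  0
 8 16  4  8
64  8 64  0

Answer: 72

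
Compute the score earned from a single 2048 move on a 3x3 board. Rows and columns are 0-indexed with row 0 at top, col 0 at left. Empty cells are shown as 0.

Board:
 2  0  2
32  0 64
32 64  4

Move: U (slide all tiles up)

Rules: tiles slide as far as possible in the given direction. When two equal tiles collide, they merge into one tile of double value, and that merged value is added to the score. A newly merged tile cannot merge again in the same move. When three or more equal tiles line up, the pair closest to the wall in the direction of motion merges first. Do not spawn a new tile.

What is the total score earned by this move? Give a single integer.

Slide up:
col 0: [2, 32, 32] -> [2, 64, 0]  score +64 (running 64)
col 1: [0, 0, 64] -> [64, 0, 0]  score +0 (running 64)
col 2: [2, 64, 4] -> [2, 64, 4]  score +0 (running 64)
Board after move:
 2 64  2
64  0 64
 0  0  4

Answer: 64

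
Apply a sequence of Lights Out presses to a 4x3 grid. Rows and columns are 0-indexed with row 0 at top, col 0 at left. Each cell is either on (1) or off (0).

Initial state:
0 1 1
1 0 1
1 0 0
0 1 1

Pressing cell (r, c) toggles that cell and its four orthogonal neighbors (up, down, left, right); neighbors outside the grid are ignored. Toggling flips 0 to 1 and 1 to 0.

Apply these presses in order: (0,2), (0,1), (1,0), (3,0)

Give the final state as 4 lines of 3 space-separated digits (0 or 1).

After press 1 at (0,2):
0 0 0
1 0 0
1 0 0
0 1 1

After press 2 at (0,1):
1 1 1
1 1 0
1 0 0
0 1 1

After press 3 at (1,0):
0 1 1
0 0 0
0 0 0
0 1 1

After press 4 at (3,0):
0 1 1
0 0 0
1 0 0
1 0 1

Answer: 0 1 1
0 0 0
1 0 0
1 0 1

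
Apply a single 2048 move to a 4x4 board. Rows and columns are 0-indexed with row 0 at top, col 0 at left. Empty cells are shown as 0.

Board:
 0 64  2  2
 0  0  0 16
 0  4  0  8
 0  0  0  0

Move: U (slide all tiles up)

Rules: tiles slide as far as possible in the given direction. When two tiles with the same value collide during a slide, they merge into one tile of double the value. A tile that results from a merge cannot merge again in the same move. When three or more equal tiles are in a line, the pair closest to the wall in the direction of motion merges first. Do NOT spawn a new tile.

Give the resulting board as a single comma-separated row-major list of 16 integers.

Answer: 0, 64, 2, 2, 0, 4, 0, 16, 0, 0, 0, 8, 0, 0, 0, 0

Derivation:
Slide up:
col 0: [0, 0, 0, 0] -> [0, 0, 0, 0]
col 1: [64, 0, 4, 0] -> [64, 4, 0, 0]
col 2: [2, 0, 0, 0] -> [2, 0, 0, 0]
col 3: [2, 16, 8, 0] -> [2, 16, 8, 0]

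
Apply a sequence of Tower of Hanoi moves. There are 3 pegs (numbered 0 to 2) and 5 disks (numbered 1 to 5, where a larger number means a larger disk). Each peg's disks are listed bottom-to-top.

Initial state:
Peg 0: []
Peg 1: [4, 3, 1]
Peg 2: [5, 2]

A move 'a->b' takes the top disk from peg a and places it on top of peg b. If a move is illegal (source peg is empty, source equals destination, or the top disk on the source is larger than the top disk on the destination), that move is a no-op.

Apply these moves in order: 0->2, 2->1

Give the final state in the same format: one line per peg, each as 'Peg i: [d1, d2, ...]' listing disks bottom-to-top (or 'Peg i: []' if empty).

Answer: Peg 0: []
Peg 1: [4, 3, 1]
Peg 2: [5, 2]

Derivation:
After move 1 (0->2):
Peg 0: []
Peg 1: [4, 3, 1]
Peg 2: [5, 2]

After move 2 (2->1):
Peg 0: []
Peg 1: [4, 3, 1]
Peg 2: [5, 2]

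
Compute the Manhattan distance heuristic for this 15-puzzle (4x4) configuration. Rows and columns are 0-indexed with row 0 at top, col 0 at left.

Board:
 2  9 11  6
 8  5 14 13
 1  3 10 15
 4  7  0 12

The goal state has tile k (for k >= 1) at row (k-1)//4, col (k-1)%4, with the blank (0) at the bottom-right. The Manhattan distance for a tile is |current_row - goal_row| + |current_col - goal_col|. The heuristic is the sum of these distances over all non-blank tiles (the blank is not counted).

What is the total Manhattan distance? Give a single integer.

Answer: 39

Derivation:
Tile 2: (0,0)->(0,1) = 1
Tile 9: (0,1)->(2,0) = 3
Tile 11: (0,2)->(2,2) = 2
Tile 6: (0,3)->(1,1) = 3
Tile 8: (1,0)->(1,3) = 3
Tile 5: (1,1)->(1,0) = 1
Tile 14: (1,2)->(3,1) = 3
Tile 13: (1,3)->(3,0) = 5
Tile 1: (2,0)->(0,0) = 2
Tile 3: (2,1)->(0,2) = 3
Tile 10: (2,2)->(2,1) = 1
Tile 15: (2,3)->(3,2) = 2
Tile 4: (3,0)->(0,3) = 6
Tile 7: (3,1)->(1,2) = 3
Tile 12: (3,3)->(2,3) = 1
Sum: 1 + 3 + 2 + 3 + 3 + 1 + 3 + 5 + 2 + 3 + 1 + 2 + 6 + 3 + 1 = 39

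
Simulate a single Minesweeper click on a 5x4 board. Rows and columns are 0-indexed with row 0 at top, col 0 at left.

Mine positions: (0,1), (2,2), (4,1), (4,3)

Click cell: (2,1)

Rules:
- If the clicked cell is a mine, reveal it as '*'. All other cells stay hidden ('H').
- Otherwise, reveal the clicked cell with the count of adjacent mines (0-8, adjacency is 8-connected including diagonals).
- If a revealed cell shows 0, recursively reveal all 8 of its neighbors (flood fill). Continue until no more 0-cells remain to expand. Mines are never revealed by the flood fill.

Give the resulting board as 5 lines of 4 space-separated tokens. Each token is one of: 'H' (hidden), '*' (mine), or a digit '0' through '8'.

H H H H
H H H H
H 1 H H
H H H H
H H H H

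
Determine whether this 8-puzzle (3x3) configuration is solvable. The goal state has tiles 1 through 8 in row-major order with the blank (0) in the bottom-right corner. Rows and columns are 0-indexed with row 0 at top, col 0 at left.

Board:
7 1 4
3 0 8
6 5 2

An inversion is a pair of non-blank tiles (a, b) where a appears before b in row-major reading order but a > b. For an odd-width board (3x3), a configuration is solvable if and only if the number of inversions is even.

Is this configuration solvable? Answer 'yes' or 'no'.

Inversions (pairs i<j in row-major order where tile[i] > tile[j] > 0): 15
15 is odd, so the puzzle is not solvable.

Answer: no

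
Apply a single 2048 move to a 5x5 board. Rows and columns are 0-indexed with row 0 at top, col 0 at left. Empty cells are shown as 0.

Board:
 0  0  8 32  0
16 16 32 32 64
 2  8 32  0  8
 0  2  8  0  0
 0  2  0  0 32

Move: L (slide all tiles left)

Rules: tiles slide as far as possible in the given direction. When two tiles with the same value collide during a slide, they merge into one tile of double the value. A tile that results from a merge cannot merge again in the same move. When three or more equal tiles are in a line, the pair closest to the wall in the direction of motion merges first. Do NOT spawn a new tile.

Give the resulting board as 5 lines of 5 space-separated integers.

Slide left:
row 0: [0, 0, 8, 32, 0] -> [8, 32, 0, 0, 0]
row 1: [16, 16, 32, 32, 64] -> [32, 64, 64, 0, 0]
row 2: [2, 8, 32, 0, 8] -> [2, 8, 32, 8, 0]
row 3: [0, 2, 8, 0, 0] -> [2, 8, 0, 0, 0]
row 4: [0, 2, 0, 0, 32] -> [2, 32, 0, 0, 0]

Answer:  8 32  0  0  0
32 64 64  0  0
 2  8 32  8  0
 2  8  0  0  0
 2 32  0  0  0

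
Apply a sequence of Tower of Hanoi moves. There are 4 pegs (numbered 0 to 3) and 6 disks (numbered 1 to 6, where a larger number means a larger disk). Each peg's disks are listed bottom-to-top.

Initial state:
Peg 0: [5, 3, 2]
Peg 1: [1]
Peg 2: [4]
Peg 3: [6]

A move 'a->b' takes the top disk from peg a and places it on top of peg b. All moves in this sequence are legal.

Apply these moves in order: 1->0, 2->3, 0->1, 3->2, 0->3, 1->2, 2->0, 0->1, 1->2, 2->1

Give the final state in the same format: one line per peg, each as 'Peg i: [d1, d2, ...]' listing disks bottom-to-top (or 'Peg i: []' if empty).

Answer: Peg 0: [5, 3]
Peg 1: [1]
Peg 2: [4]
Peg 3: [6, 2]

Derivation:
After move 1 (1->0):
Peg 0: [5, 3, 2, 1]
Peg 1: []
Peg 2: [4]
Peg 3: [6]

After move 2 (2->3):
Peg 0: [5, 3, 2, 1]
Peg 1: []
Peg 2: []
Peg 3: [6, 4]

After move 3 (0->1):
Peg 0: [5, 3, 2]
Peg 1: [1]
Peg 2: []
Peg 3: [6, 4]

After move 4 (3->2):
Peg 0: [5, 3, 2]
Peg 1: [1]
Peg 2: [4]
Peg 3: [6]

After move 5 (0->3):
Peg 0: [5, 3]
Peg 1: [1]
Peg 2: [4]
Peg 3: [6, 2]

After move 6 (1->2):
Peg 0: [5, 3]
Peg 1: []
Peg 2: [4, 1]
Peg 3: [6, 2]

After move 7 (2->0):
Peg 0: [5, 3, 1]
Peg 1: []
Peg 2: [4]
Peg 3: [6, 2]

After move 8 (0->1):
Peg 0: [5, 3]
Peg 1: [1]
Peg 2: [4]
Peg 3: [6, 2]

After move 9 (1->2):
Peg 0: [5, 3]
Peg 1: []
Peg 2: [4, 1]
Peg 3: [6, 2]

After move 10 (2->1):
Peg 0: [5, 3]
Peg 1: [1]
Peg 2: [4]
Peg 3: [6, 2]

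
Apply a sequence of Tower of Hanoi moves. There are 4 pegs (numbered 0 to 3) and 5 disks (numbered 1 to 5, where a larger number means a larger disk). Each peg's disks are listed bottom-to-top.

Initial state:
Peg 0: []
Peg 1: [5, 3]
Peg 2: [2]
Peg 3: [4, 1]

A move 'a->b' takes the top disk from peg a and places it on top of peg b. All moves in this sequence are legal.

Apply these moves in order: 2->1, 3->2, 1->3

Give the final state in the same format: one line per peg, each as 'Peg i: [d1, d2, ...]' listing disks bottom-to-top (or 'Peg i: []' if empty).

Answer: Peg 0: []
Peg 1: [5, 3]
Peg 2: [1]
Peg 3: [4, 2]

Derivation:
After move 1 (2->1):
Peg 0: []
Peg 1: [5, 3, 2]
Peg 2: []
Peg 3: [4, 1]

After move 2 (3->2):
Peg 0: []
Peg 1: [5, 3, 2]
Peg 2: [1]
Peg 3: [4]

After move 3 (1->3):
Peg 0: []
Peg 1: [5, 3]
Peg 2: [1]
Peg 3: [4, 2]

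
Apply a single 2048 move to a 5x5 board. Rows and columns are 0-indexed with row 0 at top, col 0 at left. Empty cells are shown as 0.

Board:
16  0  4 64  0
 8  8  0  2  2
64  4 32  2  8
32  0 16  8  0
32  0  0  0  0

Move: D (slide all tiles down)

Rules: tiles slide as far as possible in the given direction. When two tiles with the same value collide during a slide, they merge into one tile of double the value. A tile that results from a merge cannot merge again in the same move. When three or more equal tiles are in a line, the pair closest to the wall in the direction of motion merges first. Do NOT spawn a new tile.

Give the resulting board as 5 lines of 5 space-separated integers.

Slide down:
col 0: [16, 8, 64, 32, 32] -> [0, 16, 8, 64, 64]
col 1: [0, 8, 4, 0, 0] -> [0, 0, 0, 8, 4]
col 2: [4, 0, 32, 16, 0] -> [0, 0, 4, 32, 16]
col 3: [64, 2, 2, 8, 0] -> [0, 0, 64, 4, 8]
col 4: [0, 2, 8, 0, 0] -> [0, 0, 0, 2, 8]

Answer:  0  0  0  0  0
16  0  0  0  0
 8  0  4 64  0
64  8 32  4  2
64  4 16  8  8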